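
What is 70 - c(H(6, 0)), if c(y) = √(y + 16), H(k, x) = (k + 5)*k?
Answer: 70 - √82 ≈ 60.945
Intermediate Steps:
H(k, x) = k*(5 + k) (H(k, x) = (5 + k)*k = k*(5 + k))
c(y) = √(16 + y)
70 - c(H(6, 0)) = 70 - √(16 + 6*(5 + 6)) = 70 - √(16 + 6*11) = 70 - √(16 + 66) = 70 - √82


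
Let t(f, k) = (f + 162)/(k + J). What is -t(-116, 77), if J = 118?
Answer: -46/195 ≈ -0.23590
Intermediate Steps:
t(f, k) = (162 + f)/(118 + k) (t(f, k) = (f + 162)/(k + 118) = (162 + f)/(118 + k))
-t(-116, 77) = -(162 - 116)/(118 + 77) = -46/195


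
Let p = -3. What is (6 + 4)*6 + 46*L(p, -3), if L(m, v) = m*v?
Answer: 474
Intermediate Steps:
(6 + 4)*6 + 46*L(p, -3) = (6 + 4)*6 + 46*(-3*(-3)) = 10*6 + 46*9 = 60 + 414 = 474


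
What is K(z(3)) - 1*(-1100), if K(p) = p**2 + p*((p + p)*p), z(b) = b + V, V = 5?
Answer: 2188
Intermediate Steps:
z(b) = 5 + b (z(b) = b + 5 = 5 + b)
K(p) = p**2 + 2*p**3 (K(p) = p**2 + p*((2*p)*p) = p**2 + p*(2*p**2) = p**2 + 2*p**3)
K(z(3)) - 1*(-1100) = (5 + 3)**2*(1 + 2*(5 + 3)) - 1*(-1100) = 8**2*(1 + 2*8) + 1100 = 64*(1 + 16) + 1100 = 64*17 + 1100 = 1088 + 1100 = 2188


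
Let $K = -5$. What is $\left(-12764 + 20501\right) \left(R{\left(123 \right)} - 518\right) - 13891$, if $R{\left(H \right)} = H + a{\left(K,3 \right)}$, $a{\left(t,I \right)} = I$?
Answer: $-3046795$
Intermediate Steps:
$R{\left(H \right)} = 3 + H$ ($R{\left(H \right)} = H + 3 = 3 + H$)
$\left(-12764 + 20501\right) \left(R{\left(123 \right)} - 518\right) - 13891 = \left(-12764 + 20501\right) \left(\left(3 + 123\right) - 518\right) - 13891 = 7737 \left(126 - 518\right) - 13891 = 7737 \left(-392\right) - 13891 = -3032904 - 13891 = -3046795$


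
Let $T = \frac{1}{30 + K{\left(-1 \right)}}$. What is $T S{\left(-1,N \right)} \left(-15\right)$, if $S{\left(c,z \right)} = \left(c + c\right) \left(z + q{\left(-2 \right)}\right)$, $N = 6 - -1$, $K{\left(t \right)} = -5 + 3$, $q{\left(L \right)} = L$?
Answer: $\frac{75}{14} \approx 5.3571$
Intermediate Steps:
$K{\left(t \right)} = -2$
$T = \frac{1}{28}$ ($T = \frac{1}{30 - 2} = \frac{1}{28} \approx 0.035714$)
$N = 7$ ($N = 6 + 1 = 7$)
$S{\left(c,z \right)} = 2 c \left(-2 + z\right)$ ($S{\left(c,z \right)} = \left(c + c\right) \left(z - 2\right) = 2 c \left(-2 + z\right)$)
$T S{\left(-1,N \right)} \left(-15\right) = \frac{2 \left(-1\right) \left(-2 + 7\right)}{28} \left(-15\right) = \frac{2 \left(-1\right) 5}{28} \left(-15\right) = \frac{1}{28} \left(-10\right) \left(-15\right) = \left(- \frac{5}{14}\right) \left(-15\right) = \frac{75}{14}$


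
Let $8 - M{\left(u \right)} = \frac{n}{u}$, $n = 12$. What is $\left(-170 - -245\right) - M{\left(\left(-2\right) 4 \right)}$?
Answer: $\frac{131}{2} \approx 65.5$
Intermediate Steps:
$M{\left(u \right)} = 8 - \frac{12}{u}$
$\left(-170 - -245\right) - M{\left(\left(-2\right) 4 \right)} = \left(-170 - -245\right) - \left(8 - \frac{12}{\left(-2\right) 4}\right) = \left(-170 + 245\right) - \left(8 - \frac{12}{-8}\right) = 75 - \left(8 - - \frac{3}{2}\right) = 75 - \left(8 + \frac{3}{2}\right) = 75 - \frac{19}{2} = \frac{131}{2}$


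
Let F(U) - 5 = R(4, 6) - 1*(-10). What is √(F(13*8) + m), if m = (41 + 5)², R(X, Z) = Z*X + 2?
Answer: √2157 ≈ 46.443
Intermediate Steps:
R(X, Z) = 2 + X*Z (R(X, Z) = X*Z + 2 = 2 + X*Z)
m = 2116 (m = 46² = 2116)
F(U) = 41 (F(U) = 5 + ((2 + 4*6) - 1*(-10)) = 5 + ((2 + 24) + 10) = 5 + (26 + 10) = 5 + 36 = 41)
√(F(13*8) + m) = √(41 + 2116) = √2157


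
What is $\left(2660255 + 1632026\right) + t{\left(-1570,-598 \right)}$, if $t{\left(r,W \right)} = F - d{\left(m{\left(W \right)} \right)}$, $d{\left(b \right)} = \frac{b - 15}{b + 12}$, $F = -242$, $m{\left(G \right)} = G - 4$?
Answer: $\frac{2532302393}{590} \approx 4.292 \cdot 10^{6}$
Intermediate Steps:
$m{\left(G \right)} = -4 + G$
$d{\left(b \right)} = \frac{-15 + b}{12 + b}$
$t{\left(r,W \right)} = -242 - \frac{-19 + W}{8 + W}$ ($t{\left(r,W \right)} = -242 - \frac{-15 + \left(-4 + W\right)}{12 + \left(-4 + W\right)} = -242 - \frac{-19 + W}{8 + W}$)
$\left(2660255 + 1632026\right) + t{\left(-1570,-598 \right)} = \left(2660255 + 1632026\right) + \frac{27 \left(-71 - -5382\right)}{8 - 598} = 4292281 + \frac{27 \left(-71 + 5382\right)}{-590} = 4292281 + 27 \left(- \frac{1}{590}\right) 5311 = 4292281 - \frac{143397}{590} = \frac{2532302393}{590}$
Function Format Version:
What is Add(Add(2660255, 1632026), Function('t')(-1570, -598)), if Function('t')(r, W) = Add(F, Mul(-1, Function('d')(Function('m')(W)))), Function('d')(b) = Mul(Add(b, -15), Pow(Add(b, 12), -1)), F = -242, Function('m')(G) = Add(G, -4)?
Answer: Rational(2532302393, 590) ≈ 4.2920e+6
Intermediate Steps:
Function('m')(G) = Add(-4, G)
Function('d')(b) = Mul(Pow(Add(12, b), -1), Add(-15, b)) (Function('d')(b) = Mul(Add(-15, b), Pow(Add(12, b), -1)) = Mul(Pow(Add(12, b), -1), Add(-15, b)))
Function('t')(r, W) = Add(-242, Mul(-1, Pow(Add(8, W), -1), Add(-19, W))) (Function('t')(r, W) = Add(-242, Mul(-1, Mul(Pow(Add(12, Add(-4, W)), -1), Add(-15, Add(-4, W))))) = Add(-242, Mul(-1, Mul(Pow(Add(8, W), -1), Add(-19, W)))) = Add(-242, Mul(-1, Pow(Add(8, W), -1), Add(-19, W))))
Add(Add(2660255, 1632026), Function('t')(-1570, -598)) = Add(Add(2660255, 1632026), Mul(27, Pow(Add(8, -598), -1), Add(-71, Mul(-9, -598)))) = Add(4292281, Mul(27, Pow(-590, -1), Add(-71, 5382))) = Add(4292281, Mul(27, Rational(-1, 590), 5311)) = Add(4292281, Rational(-143397, 590)) = Rational(2532302393, 590)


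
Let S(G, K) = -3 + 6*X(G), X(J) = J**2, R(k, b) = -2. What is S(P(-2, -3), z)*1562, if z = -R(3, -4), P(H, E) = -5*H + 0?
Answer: 932514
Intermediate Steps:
P(H, E) = -5*H
z = 2 (z = -1*(-2) = 2)
S(G, K) = -3 + 6*G**2
S(P(-2, -3), z)*1562 = (-3 + 6*(-5*(-2))**2)*1562 = (-3 + 6*10**2)*1562 = (-3 + 6*100)*1562 = (-3 + 600)*1562 = 597*1562 = 932514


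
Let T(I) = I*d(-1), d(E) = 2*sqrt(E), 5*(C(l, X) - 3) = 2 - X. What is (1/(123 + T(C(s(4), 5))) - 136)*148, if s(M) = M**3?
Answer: -2541350476/126267 - 5920*I/126267 ≈ -20127.0 - 0.046885*I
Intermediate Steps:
C(l, X) = 17/5 - X/5 (C(l, X) = 3 + (2 - X)/5 = 3 + (2/5 - X/5) = 17/5 - X/5)
T(I) = 2*I*I (T(I) = I*(2*sqrt(-1)) = I*(2*I) = 2*I*I)
(1/(123 + T(C(s(4), 5))) - 136)*148 = (1/(123 + 2*I*(17/5 - 1/5*5)) - 136)*148 = (1/(123 + 2*I*(17/5 - 1)) - 136)*148 = (1/(123 + 2*I*(12/5)) - 136)*148 = (1/(123 + 24*I/5) - 136)*148 = (25*(123 - 24*I/5)/378801 - 136)*148 = (-136 + 25*(123 - 24*I/5)/378801)*148 = -20128 + 3700*(123 - 24*I/5)/378801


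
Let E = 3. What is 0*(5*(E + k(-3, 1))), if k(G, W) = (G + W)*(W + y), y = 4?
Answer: 0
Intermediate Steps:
k(G, W) = (4 + W)*(G + W) (k(G, W) = (G + W)*(W + 4) = (G + W)*(4 + W) = (4 + W)*(G + W))
0*(5*(E + k(-3, 1))) = 0*(5*(3 + (1² + 4*(-3) + 4*1 - 3*1))) = 0*(5*(3 + (1 - 12 + 4 - 3))) = 0*(5*(3 - 10)) = 0*(5*(-7)) = 0*(-35) = 0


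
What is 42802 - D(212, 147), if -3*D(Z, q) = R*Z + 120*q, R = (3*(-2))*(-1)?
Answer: 49106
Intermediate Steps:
R = 6 (R = -6*(-1) = 6)
D(Z, q) = -40*q - 2*Z (D(Z, q) = -(6*Z + 120*q)/3 = -40*q - 2*Z)
42802 - D(212, 147) = 42802 - (-40*147 - 2*212) = 42802 - (-5880 - 424) = 42802 - 1*(-6304) = 42802 + 6304 = 49106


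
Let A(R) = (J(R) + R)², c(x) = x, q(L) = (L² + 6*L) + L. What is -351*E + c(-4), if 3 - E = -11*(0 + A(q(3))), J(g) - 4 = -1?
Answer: -4205686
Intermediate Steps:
q(L) = L² + 7*L
J(g) = 3 (J(g) = 4 - 1 = 3)
A(R) = (3 + R)²
E = 11982 (E = 3 - (-11)*(0 + (3 + 3*(7 + 3))²) = 3 - (-11)*(0 + (3 + 3*10)²) = 3 - (-11)*(0 + (3 + 30)²) = 3 - (-11)*(0 + 33²) = 3 - (-11)*(0 + 1089) = 3 - (-11)*1089 = 3 - 1*(-11979) = 3 + 11979 = 11982)
-351*E + c(-4) = -351*11982 - 4 = -4205682 - 4 = -4205686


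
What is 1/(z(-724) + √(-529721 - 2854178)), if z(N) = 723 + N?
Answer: -I/(I + √3383899) ≈ -2.9552e-7 - 0.00054361*I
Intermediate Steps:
1/(z(-724) + √(-529721 - 2854178)) = 1/((723 - 724) + √(-529721 - 2854178)) = 1/(-1 + √(-3383899)) = 1/(-1 + I*√3383899)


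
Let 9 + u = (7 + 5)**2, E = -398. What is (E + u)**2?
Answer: 69169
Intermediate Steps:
u = 135 (u = -9 + (7 + 5)**2 = -9 + 12**2 = -9 + 144 = 135)
(E + u)**2 = (-398 + 135)**2 = (-263)**2 = 69169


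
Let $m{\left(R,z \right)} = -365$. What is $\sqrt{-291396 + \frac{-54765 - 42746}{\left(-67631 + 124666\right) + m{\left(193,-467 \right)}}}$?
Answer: $\frac{i \sqrt{935820545452770}}{56670} \approx 539.81 i$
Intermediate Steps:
$\sqrt{-291396 + \frac{-54765 - 42746}{\left(-67631 + 124666\right) + m{\left(193,-467 \right)}}} = \sqrt{-291396 + \frac{-54765 - 42746}{\left(-67631 + 124666\right) - 365}} = \sqrt{-291396 - \frac{97511}{57035 - 365}} = \sqrt{-291396 - \frac{97511}{56670}} = \sqrt{- \frac{16513508831}{56670}} = \frac{i \sqrt{935820545452770}}{56670}$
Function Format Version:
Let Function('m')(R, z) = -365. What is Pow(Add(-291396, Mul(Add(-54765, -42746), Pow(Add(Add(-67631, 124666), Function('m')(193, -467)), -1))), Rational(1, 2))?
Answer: Mul(Rational(1, 56670), I, Pow(935820545452770, Rational(1, 2))) ≈ Mul(539.81, I)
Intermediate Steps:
Pow(Add(-291396, Mul(Add(-54765, -42746), Pow(Add(Add(-67631, 124666), Function('m')(193, -467)), -1))), Rational(1, 2)) = Pow(Add(-291396, Mul(Add(-54765, -42746), Pow(Add(Add(-67631, 124666), -365), -1))), Rational(1, 2)) = Pow(Add(-291396, Mul(-97511, Pow(Add(57035, -365), -1))), Rational(1, 2)) = Pow(Add(-291396, Mul(-97511, Pow(56670, -1))), Rational(1, 2)) = Pow(Add(-291396, Mul(-97511, Rational(1, 56670))), Rational(1, 2)) = Pow(Add(-291396, Rational(-97511, 56670)), Rational(1, 2)) = Pow(Rational(-16513508831, 56670), Rational(1, 2)) = Mul(Rational(1, 56670), I, Pow(935820545452770, Rational(1, 2)))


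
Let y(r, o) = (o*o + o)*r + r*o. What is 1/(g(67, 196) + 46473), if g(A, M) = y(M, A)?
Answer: 1/952581 ≈ 1.0498e-6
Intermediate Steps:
y(r, o) = o*r + r*(o + o²) (y(r, o) = (o² + o)*r + o*r = (o + o²)*r + o*r = r*(o + o²) + o*r = o*r + r*(o + o²))
g(A, M) = A*M*(2 + A)
1/(g(67, 196) + 46473) = 1/(67*196*(2 + 67) + 46473) = 1/(67*196*69 + 46473) = 1/(906108 + 46473) = 1/952581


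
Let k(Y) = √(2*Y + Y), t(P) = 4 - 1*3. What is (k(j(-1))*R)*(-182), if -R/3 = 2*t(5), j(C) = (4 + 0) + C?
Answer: 3276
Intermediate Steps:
j(C) = 4 + C
t(P) = 1 (t(P) = 4 - 3 = 1)
R = -6 ≈ -6.0000
k(Y) = √3*√Y (k(Y) = √(3*Y) = √3*√Y)
(k(j(-1))*R)*(-182) = ((√3*√(4 - 1))*(-6))*(-182) = ((√3*√3)*(-6))*(-182) = (3*(-6))*(-182) = -18*(-182) = 3276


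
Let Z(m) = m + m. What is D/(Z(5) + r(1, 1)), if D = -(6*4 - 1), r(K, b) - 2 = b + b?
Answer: -23/14 ≈ -1.6429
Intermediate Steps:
r(K, b) = 2 + 2*b (r(K, b) = 2 + (b + b) = 2 + 2*b)
Z(m) = 2*m
D = -23 (D = -(24 - 1) = -1*23 = -23)
D/(Z(5) + r(1, 1)) = -23/(2*5 + (2 + 2*1)) = -23/(10 + (2 + 2)) = -23/(10 + 4) = -23/14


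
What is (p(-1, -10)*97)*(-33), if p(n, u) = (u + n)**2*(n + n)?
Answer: 774642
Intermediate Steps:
p(n, u) = 2*n*(n + u)**2 (p(n, u) = (n + u)**2*(2*n) = 2*n*(n + u)**2)
(p(-1, -10)*97)*(-33) = ((2*(-1)*(-1 - 10)**2)*97)*(-33) = ((2*(-1)*(-11)**2)*97)*(-33) = ((2*(-1)*121)*97)*(-33) = -242*97*(-33) = -23474*(-33) = 774642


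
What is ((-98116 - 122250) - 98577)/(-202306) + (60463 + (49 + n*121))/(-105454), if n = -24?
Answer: 10989685537/10666988462 ≈ 1.0303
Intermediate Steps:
((-98116 - 122250) - 98577)/(-202306) + (60463 + (49 + n*121))/(-105454) = ((-98116 - 122250) - 98577)/(-202306) + (60463 + (49 - 24*121))/(-105454) = (-220366 - 98577)*(-1/202306) + (60463 + (49 - 2904))*(-1/105454) = -318943*(-1/202306) + (60463 - 2855)*(-1/105454) = 318943/202306 + 57608*(-1/105454) = 318943/202306 - 28804/52727 = 10989685537/10666988462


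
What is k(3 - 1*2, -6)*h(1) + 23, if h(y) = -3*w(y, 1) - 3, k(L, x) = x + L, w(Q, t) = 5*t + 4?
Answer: 173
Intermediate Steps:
w(Q, t) = 4 + 5*t
k(L, x) = L + x
h(y) = -30 (h(y) = -3*(4 + 5*1) - 3 = -3*(4 + 5) - 3 = -3*9 - 3 = -27 - 3 = -30)
k(3 - 1*2, -6)*h(1) + 23 = ((3 - 1*2) - 6)*(-30) + 23 = ((3 - 2) - 6)*(-30) + 23 = (1 - 6)*(-30) + 23 = -5*(-30) + 23 = 150 + 23 = 173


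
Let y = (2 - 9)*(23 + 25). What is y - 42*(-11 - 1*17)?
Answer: 840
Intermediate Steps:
y = -336 (y = -7*48 = -336)
y - 42*(-11 - 1*17) = -336 - 42*(-11 - 1*17) = -336 - 42*(-11 - 17) = -336 - 42*(-28) = -336 + 1176 = 840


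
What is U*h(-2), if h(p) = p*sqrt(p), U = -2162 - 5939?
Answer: 16202*I*sqrt(2) ≈ 22913.0*I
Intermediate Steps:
U = -8101
h(p) = p**(3/2)
U*h(-2) = -(-16202)*I*sqrt(2) = 16202*I*sqrt(2)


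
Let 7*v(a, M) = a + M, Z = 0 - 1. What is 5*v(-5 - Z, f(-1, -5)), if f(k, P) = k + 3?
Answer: -10/7 ≈ -1.4286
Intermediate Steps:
Z = -1
f(k, P) = 3 + k
v(a, M) = M/7 + a/7 (v(a, M) = (a + M)/7 = (M + a)/7 = M/7 + a/7)
5*v(-5 - Z, f(-1, -5)) = 5*((3 - 1)/7 + (-5 - 1*(-1))/7) = 5*((1/7)*2 + (-5 + 1)/7) = 5*(2/7 + (1/7)*(-4)) = 5*(2/7 - 4/7) = 5*(-2/7) = -10/7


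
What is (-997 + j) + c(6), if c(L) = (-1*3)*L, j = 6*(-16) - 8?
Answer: -1119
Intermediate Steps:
j = -104 (j = -96 - 8 = -104)
c(L) = -3*L
(-997 + j) + c(6) = (-997 - 104) - 3*6 = -1101 - 18 = -1119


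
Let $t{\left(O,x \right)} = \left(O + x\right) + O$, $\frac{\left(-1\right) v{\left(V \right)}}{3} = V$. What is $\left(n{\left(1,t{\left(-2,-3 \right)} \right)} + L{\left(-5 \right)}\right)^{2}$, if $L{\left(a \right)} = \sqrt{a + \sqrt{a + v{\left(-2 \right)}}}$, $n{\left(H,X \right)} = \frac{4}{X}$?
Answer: $- \frac{180}{49} - \frac{16 i}{7} \approx -3.6735 - 2.2857 i$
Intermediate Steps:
$v{\left(V \right)} = - 3 V$
$t{\left(O,x \right)} = x + 2 O$
$L{\left(a \right)} = \sqrt{a + \sqrt{6 + a}}$ ($L{\left(a \right)} = \sqrt{a + \sqrt{a - -6}} = \sqrt{a + \sqrt{a + 6}} = \sqrt{a + \sqrt{6 + a}}$)
$\left(n{\left(1,t{\left(-2,-3 \right)} \right)} + L{\left(-5 \right)}\right)^{2} = \left(\frac{4}{-3 + 2 \left(-2\right)} + \sqrt{-5 + \sqrt{6 - 5}}\right)^{2} = \left(\frac{4}{-3 - 4} + \sqrt{-5 + \sqrt{1}}\right)^{2} = \left(\frac{4}{-7} + \sqrt{-5 + 1}\right)^{2} = \left(4 \left(- \frac{1}{7}\right) + \sqrt{-4}\right)^{2} = \left(- \frac{4}{7} + 2 i\right)^{2}$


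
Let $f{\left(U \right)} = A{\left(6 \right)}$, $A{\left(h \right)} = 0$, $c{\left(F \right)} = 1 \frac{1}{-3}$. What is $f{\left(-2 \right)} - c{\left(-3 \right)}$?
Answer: $\frac{1}{3} \approx 0.33333$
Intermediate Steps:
$c{\left(F \right)} = - \frac{1}{3}$ ($c{\left(F \right)} = 1 \left(- \frac{1}{3}\right) = - \frac{1}{3}$)
$f{\left(U \right)} = 0$
$f{\left(-2 \right)} - c{\left(-3 \right)} = 0 - - \frac{1}{3} = 0 + \frac{1}{3} = \frac{1}{3}$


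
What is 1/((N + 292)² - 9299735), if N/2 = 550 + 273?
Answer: -1/5543891 ≈ -1.8038e-7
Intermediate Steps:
N = 1646 (N = 2*(550 + 273) = 2*823 = 1646)
1/((N + 292)² - 9299735) = 1/((1646 + 292)² - 9299735) = 1/(1938² - 9299735) = 1/(3755844 - 9299735) = 1/(-5543891) = -1/5543891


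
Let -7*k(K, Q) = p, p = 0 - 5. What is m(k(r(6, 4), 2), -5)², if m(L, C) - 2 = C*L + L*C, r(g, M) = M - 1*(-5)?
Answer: 1296/49 ≈ 26.449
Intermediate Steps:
r(g, M) = 5 + M (r(g, M) = M + 5 = 5 + M)
p = -5
k(K, Q) = 5/7 (k(K, Q) = -⅐*(-5) = 5/7)
m(L, C) = 2 + 2*C*L (m(L, C) = 2 + (C*L + L*C) = 2 + (C*L + C*L) = 2 + 2*C*L)
m(k(r(6, 4), 2), -5)² = (2 + 2*(-5)*(5/7))² = (2 - 50/7)² = (-36/7)² = 1296/49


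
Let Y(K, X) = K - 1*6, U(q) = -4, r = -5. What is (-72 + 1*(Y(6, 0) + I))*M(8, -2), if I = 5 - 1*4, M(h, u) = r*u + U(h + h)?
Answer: -426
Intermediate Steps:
M(h, u) = -4 - 5*u (M(h, u) = -5*u - 4 = -4 - 5*u)
I = 1 (I = 5 - 4 = 1)
Y(K, X) = -6 + K (Y(K, X) = K - 6 = -6 + K)
(-72 + 1*(Y(6, 0) + I))*M(8, -2) = (-72 + 1*((-6 + 6) + 1))*(-4 - 5*(-2)) = (-72 + 1*(0 + 1))*(-4 + 10) = (-72 + 1*1)*6 = (-72 + 1)*6 = -71*6 = -426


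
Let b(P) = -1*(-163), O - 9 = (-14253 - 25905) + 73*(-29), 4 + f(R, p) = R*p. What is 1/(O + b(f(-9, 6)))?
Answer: -1/42103 ≈ -2.3751e-5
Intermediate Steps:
f(R, p) = -4 + R*p
O = -42266 (O = 9 + ((-14253 - 25905) + 73*(-29)) = 9 + (-40158 - 2117) = 9 - 42275 = -42266)
b(P) = 163
1/(O + b(f(-9, 6))) = 1/(-42266 + 163) = 1/(-42103) = -1/42103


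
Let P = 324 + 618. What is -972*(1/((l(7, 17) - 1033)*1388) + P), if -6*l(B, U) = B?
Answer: -1971462079782/2153135 ≈ -9.1562e+5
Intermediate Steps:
l(B, U) = -B/6
P = 942
-972*(1/((l(7, 17) - 1033)*1388) + P) = -972*(1/(-1/6*7 - 1033*1388) + 942) = -972*((1/1388)/(-7/6 - 1033) + 942) = -972*((1/1388)/(-6205/6) + 942) = -972*(-6/6205*1/1388 + 942) = -972*(-3/4306270 + 942) = -972*4056506337/4306270 = -1971462079782/2153135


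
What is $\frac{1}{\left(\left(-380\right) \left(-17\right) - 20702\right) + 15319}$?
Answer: $\frac{1}{1077} \approx 0.00092851$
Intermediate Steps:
$\frac{1}{\left(\left(-380\right) \left(-17\right) - 20702\right) + 15319} = \frac{1}{\left(6460 - 20702\right) + 15319} = \frac{1}{-14242 + 15319} = \frac{1}{1077}$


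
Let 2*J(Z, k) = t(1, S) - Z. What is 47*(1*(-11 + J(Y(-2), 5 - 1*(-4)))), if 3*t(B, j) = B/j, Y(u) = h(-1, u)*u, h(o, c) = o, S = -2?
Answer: -6815/12 ≈ -567.92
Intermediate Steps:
Y(u) = -u
t(B, j) = B/(3*j) (t(B, j) = (B/j)/3 = B/(3*j))
J(Z, k) = -1/12 - Z/2 (J(Z, k) = ((1/3)*1/(-2) - Z)/2 = ((1/3)*1*(-1/2) - Z)/2 = (-1/6 - Z)/2 = -1/12 - Z/2)
47*(1*(-11 + J(Y(-2), 5 - 1*(-4)))) = 47*(1*(-11 + (-1/12 - (-1)*(-2)/2))) = 47*(1*(-11 + (-1/12 - 1/2*2))) = 47*(1*(-11 + (-1/12 - 1))) = 47*(1*(-11 - 13/12)) = 47*(1*(-145/12)) = 47*(-145/12) = -6815/12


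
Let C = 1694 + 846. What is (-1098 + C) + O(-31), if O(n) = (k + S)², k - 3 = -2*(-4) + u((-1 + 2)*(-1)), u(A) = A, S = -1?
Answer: 1523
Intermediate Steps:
k = 10 (k = 3 + (-2*(-4) + (-1 + 2)*(-1)) = 3 + (8 + 1*(-1)) = 3 + (8 - 1) = 3 + 7 = 10)
C = 2540
O(n) = 81 (O(n) = (10 - 1)² = 9² = 81)
(-1098 + C) + O(-31) = (-1098 + 2540) + 81 = 1442 + 81 = 1523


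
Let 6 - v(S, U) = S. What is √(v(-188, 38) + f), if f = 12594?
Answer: 2*√3197 ≈ 113.08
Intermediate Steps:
v(S, U) = 6 - S
√(v(-188, 38) + f) = √((6 - 1*(-188)) + 12594) = √((6 + 188) + 12594) = √(194 + 12594) = √12788 = 2*√3197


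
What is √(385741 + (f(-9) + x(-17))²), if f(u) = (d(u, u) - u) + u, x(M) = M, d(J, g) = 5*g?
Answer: √389585 ≈ 624.17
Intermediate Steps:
f(u) = 5*u (f(u) = (5*u - u) + u = 4*u + u = 5*u)
√(385741 + (f(-9) + x(-17))²) = √(385741 + (5*(-9) - 17)²) = √(385741 + (-45 - 17)²) = √(385741 + (-62)²) = √(385741 + 3844) = √389585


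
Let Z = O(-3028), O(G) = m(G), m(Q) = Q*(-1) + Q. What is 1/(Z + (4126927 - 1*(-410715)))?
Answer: 1/4537642 ≈ 2.2038e-7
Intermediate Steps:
m(Q) = 0 (m(Q) = -Q + Q = 0)
O(G) = 0
Z = 0
1/(Z + (4126927 - 1*(-410715))) = 1/(0 + (4126927 - 1*(-410715))) = 1/(0 + (4126927 + 410715)) = 1/(0 + 4537642) = 1/4537642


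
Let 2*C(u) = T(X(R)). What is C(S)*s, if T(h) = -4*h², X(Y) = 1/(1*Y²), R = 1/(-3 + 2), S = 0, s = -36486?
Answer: 72972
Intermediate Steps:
R = -1 (R = 1/(-1) = -1)
X(Y) = Y⁻² (X(Y) = 1/(Y²) = Y⁻²)
C(u) = -2 (C(u) = (-4*((-1)⁻²)²)/2 = (-4*1²)/2 = (-4*1)/2 = (½)*(-4) = -2)
C(S)*s = -2*(-36486) = 72972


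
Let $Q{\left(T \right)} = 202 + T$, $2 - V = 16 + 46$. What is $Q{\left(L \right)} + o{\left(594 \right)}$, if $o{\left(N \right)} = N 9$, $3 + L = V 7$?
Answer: $5125$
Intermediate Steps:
$V = -60$ ($V = 2 - \left(16 + 46\right) = 2 - 62 = -60$)
$L = -423$ ($L = -3 - 420 = -423$)
$o{\left(N \right)} = 9 N$
$Q{\left(L \right)} + o{\left(594 \right)} = \left(202 - 423\right) + 9 \cdot 594 = -221 + 5346 = 5125$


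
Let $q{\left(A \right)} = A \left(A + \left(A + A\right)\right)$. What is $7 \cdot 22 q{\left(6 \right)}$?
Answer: $16632$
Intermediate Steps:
$q{\left(A \right)} = 3 A^{2}$ ($q{\left(A \right)} = A \left(A + 2 A\right) = A 3 A = 3 A^{2}$)
$7 \cdot 22 q{\left(6 \right)} = 7 \cdot 22 \cdot 3 \cdot 6^{2} = 154 \cdot 3 \cdot 36 = 154 \cdot 108 = 16632$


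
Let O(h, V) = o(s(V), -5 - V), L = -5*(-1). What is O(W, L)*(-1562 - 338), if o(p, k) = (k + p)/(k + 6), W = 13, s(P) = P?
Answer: -2375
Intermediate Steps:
L = 5
o(p, k) = (k + p)/(6 + k)
O(h, V) = -5/(1 - V) (O(h, V) = ((-5 - V) + V)/(6 + (-5 - V)) = -5/(1 - V))
O(W, L)*(-1562 - 338) = (5/(-1 + 5))*(-1562 - 338) = (5/4)*(-1900) = -2375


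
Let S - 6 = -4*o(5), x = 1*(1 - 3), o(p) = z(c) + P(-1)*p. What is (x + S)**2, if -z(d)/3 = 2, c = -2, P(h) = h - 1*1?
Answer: 4624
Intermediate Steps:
P(h) = -1 + h (P(h) = h - 1 = -1 + h)
z(d) = -6 (z(d) = -3*2 = -6)
o(p) = -6 - 2*p (o(p) = -6 + (-1 - 1)*p = -6 - 2*p)
x = -2 (x = 1*(-2) = -2)
S = 70 (S = 6 - 4*(-6 - 2*5) = 6 - 4*(-6 - 10) = 6 - 4*(-16) = 6 + 64 = 70)
(x + S)**2 = (-2 + 70)**2 = 68**2 = 4624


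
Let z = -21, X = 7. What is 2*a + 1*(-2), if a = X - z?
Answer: 54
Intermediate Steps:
a = 28 (a = 7 - 1*(-21) = 7 + 21 = 28)
2*a + 1*(-2) = 2*28 + 1*(-2) = 56 - 2 = 54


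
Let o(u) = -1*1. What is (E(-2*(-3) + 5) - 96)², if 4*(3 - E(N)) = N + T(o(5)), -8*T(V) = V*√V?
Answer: (3064 + I)²/1024 ≈ 9168.1 + 5.9844*I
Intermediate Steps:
o(u) = -1
T(V) = -V^(3/2)/8 (T(V) = -V*√V/8 = -V^(3/2)/8)
E(N) = 3 - N/4 - I/32 (E(N) = 3 - (N - (-1)*I/8)/4 = 3 - (N + I/8)/4 = 3 + (-N/4 - I/32) = 3 - N/4 - I/32)
(E(-2*(-3) + 5) - 96)² = ((3 - (-2*(-3) + 5)/4 - I/32) - 96)² = ((3 - (6 + 5)/4 - I/32) - 96)² = ((3 - ¼*11 - I/32) - 96)² = ((3 - 11/4 - I/32) - 96)² = ((¼ - I/32) - 96)² = (-383/4 - I/32)²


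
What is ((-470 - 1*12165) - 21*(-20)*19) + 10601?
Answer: 5946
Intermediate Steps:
((-470 - 1*12165) - 21*(-20)*19) + 10601 = ((-470 - 12165) + 420*19) + 10601 = (-12635 + 7980) + 10601 = -4655 + 10601 = 5946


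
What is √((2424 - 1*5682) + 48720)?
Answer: √45462 ≈ 213.22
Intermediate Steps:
√((2424 - 1*5682) + 48720) = √((2424 - 5682) + 48720) = √(-3258 + 48720) = √45462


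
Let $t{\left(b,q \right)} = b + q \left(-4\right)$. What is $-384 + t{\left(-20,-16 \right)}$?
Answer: $-340$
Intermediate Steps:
$t{\left(b,q \right)} = b - 4 q$
$-384 + t{\left(-20,-16 \right)} = -384 - -44 = -384 + \left(-20 + 64\right) = -384 + 44 = -340$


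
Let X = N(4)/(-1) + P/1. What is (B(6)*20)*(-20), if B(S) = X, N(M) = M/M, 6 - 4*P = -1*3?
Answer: -500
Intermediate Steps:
P = 9/4 (P = 3/2 - (-1)*3/4 = 3/2 - ¼*(-3) = 3/2 + ¾ = 9/4 ≈ 2.2500)
N(M) = 1
X = 5/4 (X = 1/(-1) + (9/4)/1 = 1*(-1) + (9/4)*1 = -1 + 9/4 = 5/4 ≈ 1.2500)
B(S) = 5/4
(B(6)*20)*(-20) = ((5/4)*20)*(-20) = 25*(-20) = -500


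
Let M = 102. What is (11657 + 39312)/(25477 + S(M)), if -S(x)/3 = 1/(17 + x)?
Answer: 6065311/3031760 ≈ 2.0006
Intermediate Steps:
S(x) = -3/(17 + x)
(11657 + 39312)/(25477 + S(M)) = (11657 + 39312)/(25477 - 3/(17 + 102)) = 50969/(25477 - 3/119) = 50969/(3031760/119) = 50969*(119/3031760) = 6065311/3031760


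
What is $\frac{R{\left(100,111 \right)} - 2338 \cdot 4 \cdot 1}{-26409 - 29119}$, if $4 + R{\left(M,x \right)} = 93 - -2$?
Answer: $\frac{9261}{55528} \approx 0.16678$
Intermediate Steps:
$R{\left(M,x \right)} = 91$ ($R{\left(M,x \right)} = -4 + \left(93 - -2\right) = -4 + \left(93 + 2\right) = -4 + 95 = 91$)
$\frac{R{\left(100,111 \right)} - 2338 \cdot 4 \cdot 1}{-26409 - 29119} = \frac{91 - 2338 \cdot 4 \cdot 1}{-26409 - 29119} = \frac{91 - 9352}{-55528} = \left(91 - 9352\right) \left(- \frac{1}{55528}\right) = \left(-9261\right) \left(- \frac{1}{55528}\right) = \frac{9261}{55528}$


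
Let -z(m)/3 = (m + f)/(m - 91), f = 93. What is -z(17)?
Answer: -165/37 ≈ -4.4595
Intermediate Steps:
z(m) = -3*(93 + m)/(-91 + m) (z(m) = -3*(m + 93)/(m - 91) = -3*(93 + m)/(-91 + m))
-z(17) = -3*(-93 - 1*17)/(-91 + 17) = -3*(-93 - 17)/(-74) = -3*(-1)*(-110)/74 = -1*165/37 = -165/37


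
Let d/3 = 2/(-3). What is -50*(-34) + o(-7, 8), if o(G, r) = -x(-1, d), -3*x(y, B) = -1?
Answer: 5099/3 ≈ 1699.7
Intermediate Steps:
d = -2 (d = 3*(2/(-3)) = 3*(2*(-⅓)) = 3*(-⅔) = -2)
x(y, B) = ⅓ (x(y, B) = -⅓*(-1) = ⅓)
o(G, r) = -⅓ (o(G, r) = -1*⅓ = -⅓)
-50*(-34) + o(-7, 8) = -50*(-34) - ⅓ = 1700 - ⅓ = 5099/3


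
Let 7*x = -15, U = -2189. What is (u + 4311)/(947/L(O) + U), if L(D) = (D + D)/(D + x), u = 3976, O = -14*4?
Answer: -6497008/1330747 ≈ -4.8822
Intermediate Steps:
x = -15/7 (x = (1/7)*(-15) = -15/7 ≈ -2.1429)
O = -56
L(D) = 2*D/(-15/7 + D) (L(D) = (D + D)/(D - 15/7) = (2*D)/(-15/7 + D) = 2*D/(-15/7 + D))
(u + 4311)/(947/L(O) + U) = (3976 + 4311)/(947/((14*(-56)/(-15 + 7*(-56)))) - 2189) = 8287/(947/((14*(-56)/(-15 - 392))) - 2189) = 8287/(947/((14*(-56)/(-407))) - 2189) = 8287/(947/((14*(-56)*(-1/407))) - 2189) = 8287/(947/(784/407) - 2189) = 8287/(947*(407/784) - 2189) = 8287/(385429/784 - 2189) = 8287/(-1330747/784) = 8287*(-784/1330747) = -6497008/1330747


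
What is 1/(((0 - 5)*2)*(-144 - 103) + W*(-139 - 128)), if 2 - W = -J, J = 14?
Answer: -1/1802 ≈ -0.00055494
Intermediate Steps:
W = 16 (W = 2 - (-1)*14 = 2 - 1*(-14) = 2 + 14 = 16)
1/(((0 - 5)*2)*(-144 - 103) + W*(-139 - 128)) = 1/(((0 - 5)*2)*(-144 - 103) + 16*(-139 - 128)) = 1/(-5*2*(-247) + 16*(-267)) = 1/(-10*(-247) - 4272) = 1/(2470 - 4272) = 1/(-1802) = -1/1802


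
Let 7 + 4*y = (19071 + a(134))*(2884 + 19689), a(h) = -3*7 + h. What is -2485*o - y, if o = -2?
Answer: -433020545/4 ≈ -1.0826e+8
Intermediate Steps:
a(h) = -21 + h
y = 433040425/4 (y = -7/4 + ((19071 + (-21 + 134))*(2884 + 19689))/4 = -7/4 + ((19071 + 113)*22573)/4 = -7/4 + (19184*22573)/4 = -7/4 + (¼)*433040432 = -7/4 + 108260108 = 433040425/4 ≈ 1.0826e+8)
-2485*o - y = -2485*(-2) - 1*433040425/4 = 4970 - 433040425/4 = -433020545/4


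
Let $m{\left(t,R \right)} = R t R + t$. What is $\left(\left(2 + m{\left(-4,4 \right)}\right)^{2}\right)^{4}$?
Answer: $360040606269696$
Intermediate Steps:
$m{\left(t,R \right)} = t + t R^{2}$ ($m{\left(t,R \right)} = t R^{2} + t = t + t R^{2}$)
$\left(\left(2 + m{\left(-4,4 \right)}\right)^{2}\right)^{4} = \left(\left(2 - 4 \left(1 + 4^{2}\right)\right)^{2}\right)^{4} = \left(\left(2 - 4 \left(1 + 16\right)\right)^{2}\right)^{4} = \left(\left(2 - 68\right)^{2}\right)^{4} = \left(\left(-66\right)^{2}\right)^{4} = 4356^{4} = 360040606269696$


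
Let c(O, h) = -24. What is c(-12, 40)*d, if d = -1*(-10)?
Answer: -240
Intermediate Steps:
d = 10
c(-12, 40)*d = -24*10 = -240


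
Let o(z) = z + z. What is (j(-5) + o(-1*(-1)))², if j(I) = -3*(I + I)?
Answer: 1024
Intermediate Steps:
j(I) = -6*I
o(z) = 2*z
(j(-5) + o(-1*(-1)))² = (-6*(-5) + 2*(-1*(-1)))² = (30 + 2*1)² = (30 + 2)² = 32² = 1024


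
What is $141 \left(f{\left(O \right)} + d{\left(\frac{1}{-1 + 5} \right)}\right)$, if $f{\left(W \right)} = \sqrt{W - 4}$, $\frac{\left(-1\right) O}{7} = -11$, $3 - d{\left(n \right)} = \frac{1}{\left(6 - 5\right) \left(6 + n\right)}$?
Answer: $\frac{10011}{25} + 141 \sqrt{73} \approx 1605.1$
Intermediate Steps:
$d{\left(n \right)} = 3 - \frac{1}{6 + n}$ ($d{\left(n \right)} = 3 - \frac{1}{\left(6 - 5\right) \left(6 + n\right)} = 3 - \frac{1}{1 \left(6 + n\right)} = 3 - \frac{1}{6 + n}$)
$O = 77$ ($O = \left(-7\right) \left(-11\right) = 77$)
$f{\left(W \right)} = \sqrt{-4 + W}$ ($f{\left(W \right)} = \sqrt{W - 4} = \sqrt{-4 + W}$)
$141 \left(f{\left(O \right)} + d{\left(\frac{1}{-1 + 5} \right)}\right) = 141 \left(\sqrt{-4 + 77} + \frac{17 + \frac{3}{-1 + 5}}{6 + \frac{1}{-1 + 5}}\right) = 141 \left(\sqrt{73} + \frac{17 + \frac{3}{4}}{6 + \frac{1}{4}}\right) = 141 \left(\sqrt{73} + \frac{17 + 3 \cdot \frac{1}{4}}{6 + \frac{1}{4}}\right) = 141 \left(\sqrt{73} + \frac{17 + \frac{3}{4}}{\frac{25}{4}}\right) = 141 \left(\sqrt{73} + \frac{4}{25} \cdot \frac{71}{4}\right) = 141 \left(\sqrt{73} + \frac{71}{25}\right) = 141 \left(\frac{71}{25} + \sqrt{73}\right) = \frac{10011}{25} + 141 \sqrt{73}$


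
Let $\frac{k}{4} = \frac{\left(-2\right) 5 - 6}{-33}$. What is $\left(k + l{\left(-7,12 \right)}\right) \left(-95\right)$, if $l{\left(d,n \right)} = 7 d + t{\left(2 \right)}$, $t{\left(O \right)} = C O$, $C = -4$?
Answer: $\frac{172615}{33} \approx 5230.8$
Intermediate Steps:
$t{\left(O \right)} = - 4 O$
$l{\left(d,n \right)} = -8 + 7 d$ ($l{\left(d,n \right)} = 7 d - 8 = -8 + 7 d$)
$k = \frac{64}{33}$ ($k = 4 \frac{\left(-2\right) 5 - 6}{-33} = 4 \left(-10 - 6\right) \left(- \frac{1}{33}\right) = 4 \left(\left(-16\right) \left(- \frac{1}{33}\right)\right) = 4 \cdot \frac{16}{33} = \frac{64}{33} \approx 1.9394$)
$\left(k + l{\left(-7,12 \right)}\right) \left(-95\right) = \left(\frac{64}{33} + \left(-8 + 7 \left(-7\right)\right)\right) \left(-95\right) = \left(\frac{64}{33} - 57\right) \left(-95\right) = \left(- \frac{1817}{33}\right) \left(-95\right) = \frac{172615}{33}$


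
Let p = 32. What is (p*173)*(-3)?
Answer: -16608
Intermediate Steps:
(p*173)*(-3) = (32*173)*(-3) = 5536*(-3) = -16608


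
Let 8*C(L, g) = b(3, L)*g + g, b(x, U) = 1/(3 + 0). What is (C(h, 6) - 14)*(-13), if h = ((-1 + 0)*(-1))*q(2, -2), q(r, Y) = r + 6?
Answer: 169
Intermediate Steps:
b(x, U) = ⅓ (b(x, U) = 1/3 = ⅓)
q(r, Y) = 6 + r
h = 8 (h = ((-1 + 0)*(-1))*(6 + 2) = -1*(-1)*8 = 1*8 = 8)
C(L, g) = g/6 (C(L, g) = (g/3 + g)/8 = (4*g/3)/8 = g/6)
(C(h, 6) - 14)*(-13) = ((⅙)*6 - 14)*(-13) = (1 - 14)*(-13) = -13*(-13) = 169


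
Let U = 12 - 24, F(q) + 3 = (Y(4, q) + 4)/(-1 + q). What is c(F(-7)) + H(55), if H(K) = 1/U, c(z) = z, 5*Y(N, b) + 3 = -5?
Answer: -203/60 ≈ -3.3833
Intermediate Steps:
Y(N, b) = -8/5 (Y(N, b) = -⅗ + (⅕)*(-5) = -⅗ - 1 = -8/5)
F(q) = -3 + 12/(5*(-1 + q)) (F(q) = -3 + (-8/5 + 4)/(-1 + q) = -3 + 12/(5*(-1 + q)))
U = -12
H(K) = -1/12 (H(K) = 1/(-12) = -1/12)
c(F(-7)) + H(55) = 3*(9 - 5*(-7))/(5*(-1 - 7)) - 1/12 = (⅗)*(9 + 35)/(-8) - 1/12 = (⅗)*(-⅛)*44 - 1/12 = -33/10 - 1/12 = -203/60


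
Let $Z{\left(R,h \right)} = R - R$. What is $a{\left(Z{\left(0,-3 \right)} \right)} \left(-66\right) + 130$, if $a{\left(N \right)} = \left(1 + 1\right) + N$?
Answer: $-2$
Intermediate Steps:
$Z{\left(R,h \right)} = 0$
$a{\left(N \right)} = 2 + N$
$a{\left(Z{\left(0,-3 \right)} \right)} \left(-66\right) + 130 = \left(2 + 0\right) \left(-66\right) + 130 = 2 \left(-66\right) + 130 = -132 + 130 = -2$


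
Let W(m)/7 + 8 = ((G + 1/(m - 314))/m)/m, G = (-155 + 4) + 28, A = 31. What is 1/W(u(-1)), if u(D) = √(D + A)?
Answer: -153341880/12988171219 + 30*√30/90917198533 ≈ -0.011806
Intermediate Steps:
u(D) = √(31 + D) (u(D) = √(D + 31) = √(31 + D))
G = -123 (G = -151 + 28 = -123)
W(m) = -56 + 7*(-123 + 1/(-314 + m))/m² (W(m) = -56 + 7*(((-123 + 1/(m - 314))/m)/m) = -56 + 7*(((-123 + 1/(-314 + m))/m)/m) = -56 + 7*((-123 + 1/(-314 + m))/m²) = -56 + 7*(-123 + 1/(-314 + m))/m²)
1/W(u(-1)) = 1/(7*(38623 - 123*√(31 - 1) - 8*(31 - 1)^(3/2) + 2512*(√(31 - 1))²)/((√(31 - 1))²*(-314 + √(31 - 1)))) = 1/(7*(38623 - 123*√30 - 8*30*√30 + 2512*(√30)²)/((√30)²*(-314 + √30))) = 1/(7*(1/30)*(38623 - 123*√30 - 240*√30 + 2512*30)/(-314 + √30)) = 1/(7*(1/30)*(38623 - 123*√30 - 240*√30 + 75360)/(-314 + √30)) = 1/(7*(1/30)*(113983 - 363*√30)/(-314 + √30)) = 1/(7*(113983 - 363*√30)/(30*(-314 + √30))) = 30*(-314 + √30)/(7*(113983 - 363*√30))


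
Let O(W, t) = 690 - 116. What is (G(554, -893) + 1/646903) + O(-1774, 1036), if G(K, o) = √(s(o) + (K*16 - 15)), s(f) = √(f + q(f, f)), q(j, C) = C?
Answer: 371322323/646903 + √(8849 + I*√1786) ≈ 668.07 + 0.22463*I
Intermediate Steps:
O(W, t) = 574
s(f) = √2*√f (s(f) = √(f + f) = √(2*f) = √2*√f)
G(K, o) = √(-15 + 16*K + √2*√o) (G(K, o) = √(√2*√o + (K*16 - 15)) = √(√2*√o + (16*K - 15)) = √(√2*√o + (-15 + 16*K)) = √(-15 + 16*K + √2*√o))
(G(554, -893) + 1/646903) + O(-1774, 1036) = (√(-15 + 16*554 + √2*√(-893)) + 1/646903) + 574 = (√(-15 + 8864 + √2*(I*√893)) + 1/646903) + 574 = (√(-15 + 8864 + I*√1786) + 1/646903) + 574 = (√(8849 + I*√1786) + 1/646903) + 574 = (1/646903 + √(8849 + I*√1786)) + 574 = 371322323/646903 + √(8849 + I*√1786)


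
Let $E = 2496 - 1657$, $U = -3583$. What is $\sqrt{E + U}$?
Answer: $14 i \sqrt{14} \approx 52.383 i$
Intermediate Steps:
$E = 839$
$\sqrt{E + U} = \sqrt{839 - 3583} = \sqrt{-2744} = 14 i \sqrt{14}$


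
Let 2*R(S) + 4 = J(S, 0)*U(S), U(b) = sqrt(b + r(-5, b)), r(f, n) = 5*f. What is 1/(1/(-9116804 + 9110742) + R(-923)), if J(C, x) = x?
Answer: -6062/12125 ≈ -0.49996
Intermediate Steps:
U(b) = sqrt(-25 + b) (U(b) = sqrt(b + 5*(-5)) = sqrt(b - 25) = sqrt(-25 + b))
R(S) = -2 (R(S) = -2 + (0*sqrt(-25 + S))/2 = -2 + (1/2)*0 = -2 + 0 = -2)
1/(1/(-9116804 + 9110742) + R(-923)) = 1/(1/(-9116804 + 9110742) - 2) = 1/(1/(-6062) - 2) = 1/(-1/6062 - 2) = 1/(-12125/6062) = -6062/12125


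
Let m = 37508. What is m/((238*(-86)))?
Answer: -9377/5117 ≈ -1.8325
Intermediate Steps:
m/((238*(-86))) = 37508/((238*(-86))) = 37508/(-20468) = 37508*(-1/20468) = -9377/5117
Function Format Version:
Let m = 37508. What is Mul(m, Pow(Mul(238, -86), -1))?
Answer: Rational(-9377, 5117) ≈ -1.8325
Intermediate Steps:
Mul(m, Pow(Mul(238, -86), -1)) = Mul(37508, Pow(Mul(238, -86), -1)) = Mul(37508, Pow(-20468, -1)) = Mul(37508, Rational(-1, 20468)) = Rational(-9377, 5117)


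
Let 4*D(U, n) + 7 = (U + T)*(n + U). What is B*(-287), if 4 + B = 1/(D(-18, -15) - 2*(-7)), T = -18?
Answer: 1418928/1237 ≈ 1147.1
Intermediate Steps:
D(U, n) = -7/4 + (-18 + U)*(U + n)/4 (D(U, n) = -7/4 + ((U - 18)*(n + U))/4 = -7/4 + ((-18 + U)*(U + n))/4 = -7/4 + (-18 + U)*(U + n)/4)
B = -4944/1237 (B = -4 + 1/((-7/4 - 9/2*(-18) - 9/2*(-15) + (¼)*(-18)² + (¼)*(-18)*(-15)) - 2*(-7)) = -4 + 1/((-7/4 + 81 + 135/2 + (¼)*324 + 135/2) + 14) = -4 + 1/((-7/4 + 81 + 135/2 + 81 + 135/2) + 14) = -4 + 1/(1181/4 + 14) = -4 + 1/(1237/4) = -4 + 4/1237 = -4944/1237 ≈ -3.9968)
B*(-287) = -4944/1237*(-287) = 1418928/1237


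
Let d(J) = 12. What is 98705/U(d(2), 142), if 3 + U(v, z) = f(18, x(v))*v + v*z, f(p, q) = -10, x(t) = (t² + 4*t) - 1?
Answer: 98705/1581 ≈ 62.432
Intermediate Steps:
x(t) = -1 + t² + 4*t
U(v, z) = -3 - 10*v + v*z (U(v, z) = -3 + (-10*v + v*z) = -3 - 10*v + v*z)
98705/U(d(2), 142) = 98705/(-3 - 10*12 + 12*142) = 98705/(-3 - 120 + 1704) = 98705/1581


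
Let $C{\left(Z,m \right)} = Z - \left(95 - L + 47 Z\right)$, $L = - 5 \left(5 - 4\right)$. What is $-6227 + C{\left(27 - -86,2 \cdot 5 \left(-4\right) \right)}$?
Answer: $-11525$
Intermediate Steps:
$L = -5$ ($L = \left(-5\right) 1 = -5$)
$C{\left(Z,m \right)} = -100 - 46 Z$ ($C{\left(Z,m \right)} = Z - \left(100 + 47 Z\right) = -100 - 46 Z$)
$-6227 + C{\left(27 - -86,2 \cdot 5 \left(-4\right) \right)} = -6227 - \left(100 + 46 \left(27 - -86\right)\right) = -6227 - \left(100 + 46 \left(27 + 86\right)\right) = -6227 - 5298 = -11525$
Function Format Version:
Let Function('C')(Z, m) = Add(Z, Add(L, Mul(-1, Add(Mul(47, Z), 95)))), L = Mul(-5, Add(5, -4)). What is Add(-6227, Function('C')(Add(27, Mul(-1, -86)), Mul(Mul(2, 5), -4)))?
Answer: -11525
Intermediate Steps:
L = -5 (L = Mul(-5, 1) = -5)
Function('C')(Z, m) = Add(-100, Mul(-46, Z)) (Function('C')(Z, m) = Add(Z, Add(-5, Mul(-1, Add(Mul(47, Z), 95)))) = Add(Z, Add(-5, Mul(-1, Add(95, Mul(47, Z))))) = Add(Z, Add(-5, Add(-95, Mul(-47, Z)))) = Add(Z, Add(-100, Mul(-47, Z))) = Add(-100, Mul(-46, Z)))
Add(-6227, Function('C')(Add(27, Mul(-1, -86)), Mul(Mul(2, 5), -4))) = Add(-6227, Add(-100, Mul(-46, Add(27, Mul(-1, -86))))) = Add(-6227, Add(-100, Mul(-46, Add(27, 86)))) = Add(-6227, Add(-100, Mul(-46, 113))) = Add(-6227, Add(-100, -5198)) = Add(-6227, -5298) = -11525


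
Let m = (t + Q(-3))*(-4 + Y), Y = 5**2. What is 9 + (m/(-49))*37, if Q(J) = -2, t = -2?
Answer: 507/7 ≈ 72.429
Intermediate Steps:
Y = 25
m = -84 (m = (-2 - 2)*(-4 + 25) = -4*21 = -84)
9 + (m/(-49))*37 = 9 - 84/(-49)*37 = 9 - 84*(-1/49)*37 = 9 + (12/7)*37 = 9 + 444/7 = 507/7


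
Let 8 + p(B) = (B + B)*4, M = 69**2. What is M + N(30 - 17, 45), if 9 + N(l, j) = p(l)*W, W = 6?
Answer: 5328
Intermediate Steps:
M = 4761
p(B) = -8 + 8*B (p(B) = -8 + (B + B)*4 = -8 + (2*B)*4 = -8 + 8*B)
N(l, j) = -57 + 48*l (N(l, j) = -9 + (-8 + 8*l)*6 = -9 + (-48 + 48*l) = -57 + 48*l)
M + N(30 - 17, 45) = 4761 + (-57 + 48*(30 - 17)) = 4761 + (-57 + 48*13) = 4761 + (-57 + 624) = 4761 + 567 = 5328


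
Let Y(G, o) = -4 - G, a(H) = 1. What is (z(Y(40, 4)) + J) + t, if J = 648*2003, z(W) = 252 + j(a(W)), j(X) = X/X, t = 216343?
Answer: 1514540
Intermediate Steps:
j(X) = 1
z(W) = 253 (z(W) = 252 + 1 = 253)
J = 1297944
(z(Y(40, 4)) + J) + t = (253 + 1297944) + 216343 = 1298197 + 216343 = 1514540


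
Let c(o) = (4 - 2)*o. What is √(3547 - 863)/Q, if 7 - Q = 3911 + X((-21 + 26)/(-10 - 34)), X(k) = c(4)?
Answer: -√671/1956 ≈ -0.013243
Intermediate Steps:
c(o) = 2*o
X(k) = 8 (X(k) = 2*4 = 8)
Q = -3912 (Q = 7 - (3911 + 8) = 7 - 1*3919 = 7 - 3919 = -3912)
√(3547 - 863)/Q = √(3547 - 863)/(-3912) = √2684*(-1/3912) = (2*√671)*(-1/3912) = -√671/1956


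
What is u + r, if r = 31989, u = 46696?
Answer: 78685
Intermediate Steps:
u + r = 46696 + 31989 = 78685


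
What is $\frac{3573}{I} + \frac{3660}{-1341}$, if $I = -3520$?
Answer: $- \frac{5891531}{1573440} \approx -3.7444$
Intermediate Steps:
$\frac{3573}{I} + \frac{3660}{-1341} = \frac{3573}{-3520} + \frac{3660}{-1341} = 3573 \left(- \frac{1}{3520}\right) + 3660 \left(- \frac{1}{1341}\right) = - \frac{3573}{3520} - \frac{1220}{447} = - \frac{5891531}{1573440}$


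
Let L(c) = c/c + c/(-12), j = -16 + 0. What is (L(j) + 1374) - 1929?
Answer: -1658/3 ≈ -552.67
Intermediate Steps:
j = -16
L(c) = 1 - c/12 (L(c) = 1 + c*(-1/12) = 1 - c/12)
(L(j) + 1374) - 1929 = ((1 - 1/12*(-16)) + 1374) - 1929 = ((1 + 4/3) + 1374) - 1929 = (7/3 + 1374) - 1929 = 4129/3 - 1929 = -1658/3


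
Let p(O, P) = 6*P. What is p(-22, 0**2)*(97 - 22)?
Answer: 0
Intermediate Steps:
p(-22, 0**2)*(97 - 22) = (6*0**2)*(97 - 22) = (6*0)*75 = 0*75 = 0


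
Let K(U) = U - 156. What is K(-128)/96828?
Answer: -71/24207 ≈ -0.0029330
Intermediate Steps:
K(U) = -156 + U
K(-128)/96828 = (-156 - 128)/96828 = -284*1/96828 = -71/24207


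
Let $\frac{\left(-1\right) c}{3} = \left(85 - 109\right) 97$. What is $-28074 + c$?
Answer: $-21090$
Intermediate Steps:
$c = 6984$ ($c = - 3 \left(85 - 109\right) 97 = - 3 \left(\left(-24\right) 97\right) = \left(-3\right) \left(-2328\right) = 6984$)
$-28074 + c = -28074 + 6984 = -21090$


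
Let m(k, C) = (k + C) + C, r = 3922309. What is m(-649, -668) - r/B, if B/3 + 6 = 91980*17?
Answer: -9315481879/4690962 ≈ -1985.8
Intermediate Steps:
m(k, C) = k + 2*C (m(k, C) = (C + k) + C = k + 2*C)
B = 4690962 (B = -18 + 3*(91980*17) = -18 + 3*1563660 = -18 + 4690980 = 4690962)
m(-649, -668) - r/B = (-649 + 2*(-668)) - 3922309/4690962 = (-649 - 1336) - 3922309/4690962 = -1985 - 1*3922309/4690962 = -1985 - 3922309/4690962 = -9315481879/4690962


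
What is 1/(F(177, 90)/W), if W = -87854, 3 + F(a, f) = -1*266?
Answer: 87854/269 ≈ 326.59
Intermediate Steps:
F(a, f) = -269 (F(a, f) = -3 - 1*266 = -3 - 266 = -269)
1/(F(177, 90)/W) = 1/(-269/(-87854)) = 1/(-269*(-1/87854)) = 1/(269/87854) = 87854/269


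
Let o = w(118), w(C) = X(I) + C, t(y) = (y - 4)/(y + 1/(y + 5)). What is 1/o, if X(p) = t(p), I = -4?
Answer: 3/362 ≈ 0.0082873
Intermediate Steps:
t(y) = (-4 + y)/(y + 1/(5 + y))
X(p) = (-20 + p + p²)/(1 + p² + 5*p)
w(C) = 8/3 + C (w(C) = (-20 - 4 + (-4)²)/(1 + (-4)² + 5*(-4)) + C = (-20 - 4 + 16)/(1 + 16 - 20) + C = -8/(-3) + C = -⅓*(-8) + C = 8/3 + C)
o = 362/3 (o = 8/3 + 118 = 362/3 ≈ 120.67)
1/o = 1/(362/3) = 3/362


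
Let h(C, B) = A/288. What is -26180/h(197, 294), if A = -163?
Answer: 7539840/163 ≈ 46257.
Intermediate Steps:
h(C, B) = -163/288
-26180/h(197, 294) = -26180/(-163/288) = -26180*(-288/163) = 7539840/163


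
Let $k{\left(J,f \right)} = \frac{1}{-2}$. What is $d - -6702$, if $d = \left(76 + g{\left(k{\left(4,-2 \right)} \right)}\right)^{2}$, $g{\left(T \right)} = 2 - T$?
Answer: $\frac{51457}{4} \approx 12864.0$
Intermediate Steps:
$k{\left(J,f \right)} = - \frac{1}{2}$
$d = \frac{24649}{4}$ ($d = \left(76 + \left(2 - - \frac{1}{2}\right)\right)^{2} = \left(76 + \left(2 + \frac{1}{2}\right)\right)^{2} = \left(76 + \frac{5}{2}\right)^{2} = \left(\frac{157}{2}\right)^{2} = \frac{24649}{4} \approx 6162.3$)
$d - -6702 = \frac{24649}{4} - -6702 = \frac{24649}{4} + 6702 = \frac{51457}{4}$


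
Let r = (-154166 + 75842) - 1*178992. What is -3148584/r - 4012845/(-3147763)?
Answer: 911963786801/67497482009 ≈ 13.511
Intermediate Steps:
r = -257316 (r = -78324 - 178992 = -257316)
-3148584/r - 4012845/(-3147763) = -3148584/(-257316) - 4012845/(-3147763) = -3148584*(-1/257316) - 4012845*(-1/3147763) = 262382/21443 + 4012845/3147763 = 911963786801/67497482009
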